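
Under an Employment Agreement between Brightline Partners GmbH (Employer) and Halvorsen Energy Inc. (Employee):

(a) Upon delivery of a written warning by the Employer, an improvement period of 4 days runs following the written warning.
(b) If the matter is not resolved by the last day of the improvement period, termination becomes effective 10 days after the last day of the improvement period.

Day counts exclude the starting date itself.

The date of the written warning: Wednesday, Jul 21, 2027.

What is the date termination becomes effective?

Aug 4, 2027

The last day of the improvement period: Jul 21, 2027 + 4 days = Jul 25, 2027.
The date termination becomes effective: 10 calendar days after Jul 25, 2027 is Aug 4, 2027.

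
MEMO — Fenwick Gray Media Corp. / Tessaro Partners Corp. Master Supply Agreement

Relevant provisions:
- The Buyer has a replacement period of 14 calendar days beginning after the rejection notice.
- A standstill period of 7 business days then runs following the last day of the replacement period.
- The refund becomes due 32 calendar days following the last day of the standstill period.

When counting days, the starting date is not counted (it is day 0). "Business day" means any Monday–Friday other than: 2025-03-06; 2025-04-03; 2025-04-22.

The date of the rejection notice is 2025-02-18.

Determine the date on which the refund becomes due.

The last day of the replacement period: 2025-02-18 + 14 days = 2025-03-04.
The last day of the standstill period: counting 7 business days from Tuesday, 2025-03-04 (Mar 5, Mar 7, Mar 10, Mar 11, Mar 12, Mar 13, Mar 14, skipping weekends and the listed holiday on Mar 6) reaches Friday, 2025-03-14.
The date on which the refund becomes due: 32 calendar days after 2025-03-14 is 2025-04-15.

2025-04-15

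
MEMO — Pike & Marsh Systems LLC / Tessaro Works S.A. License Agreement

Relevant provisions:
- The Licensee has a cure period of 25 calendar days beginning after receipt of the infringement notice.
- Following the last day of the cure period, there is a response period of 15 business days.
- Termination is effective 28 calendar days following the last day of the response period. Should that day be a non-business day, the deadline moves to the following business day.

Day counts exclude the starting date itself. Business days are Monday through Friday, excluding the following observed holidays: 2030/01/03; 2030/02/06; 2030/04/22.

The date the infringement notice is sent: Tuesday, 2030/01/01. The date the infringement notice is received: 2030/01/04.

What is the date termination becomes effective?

2030/03/20

Adding 25 calendar days to 2030/01/04 gives 2030/01/29, which is the last day of the cure period.
From Tuesday, 2030/01/29, 15 business days (Jan 30, Jan 31, Feb 1, Feb 4, …, Feb 18, Feb 19, Feb 20, skipping weekends and the listed holiday on Feb 6) brings us to Wednesday, 2030/02/20, which is the last day of the response period.
The date termination becomes effective: 28 calendar days after 2030/02/20 is 2030/03/20. 2030/03/20 is a Wednesday and is not a listed holiday, so no roll-forward applies.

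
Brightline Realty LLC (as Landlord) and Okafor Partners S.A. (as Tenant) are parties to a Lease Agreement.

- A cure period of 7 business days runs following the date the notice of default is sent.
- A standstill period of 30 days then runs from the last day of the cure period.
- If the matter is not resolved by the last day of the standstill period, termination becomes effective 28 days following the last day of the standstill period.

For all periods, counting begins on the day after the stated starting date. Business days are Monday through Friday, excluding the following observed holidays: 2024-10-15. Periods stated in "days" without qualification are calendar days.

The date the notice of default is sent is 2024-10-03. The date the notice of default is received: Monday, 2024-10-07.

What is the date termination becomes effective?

2024-12-11

The last day of the cure period: counting 7 business days from Thursday, 2024-10-03 (Oct 4, Oct 7, Oct 8, Oct 9, Oct 10, Oct 11, Oct 14, skipping weekends) reaches Monday, 2024-10-14.
The last day of the standstill period: 30 calendar days after 2024-10-14 is 2024-11-13.
The date termination becomes effective: 28 calendar days after 2024-11-13 is 2024-12-11.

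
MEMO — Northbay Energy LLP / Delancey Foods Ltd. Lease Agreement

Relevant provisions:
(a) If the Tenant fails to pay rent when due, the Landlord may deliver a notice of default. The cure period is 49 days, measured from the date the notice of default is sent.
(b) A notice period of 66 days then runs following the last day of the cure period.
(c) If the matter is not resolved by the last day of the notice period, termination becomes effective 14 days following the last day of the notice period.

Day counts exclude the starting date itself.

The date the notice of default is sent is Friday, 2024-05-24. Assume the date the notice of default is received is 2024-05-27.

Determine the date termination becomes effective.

2024-09-30

The last day of the cure period: 2024-05-24 + 49 days = 2024-07-12.
Adding 66 calendar days to 2024-07-12 gives 2024-09-16, which is the last day of the notice period.
The date termination becomes effective: 14 calendar days after 2024-09-16 is 2024-09-30.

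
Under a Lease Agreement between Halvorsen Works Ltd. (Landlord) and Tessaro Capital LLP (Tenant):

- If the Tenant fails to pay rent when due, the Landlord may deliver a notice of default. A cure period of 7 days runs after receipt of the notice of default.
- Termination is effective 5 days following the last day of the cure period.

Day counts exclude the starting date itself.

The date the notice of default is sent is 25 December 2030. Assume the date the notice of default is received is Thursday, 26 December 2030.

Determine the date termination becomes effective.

7 January 2031

Adding 7 calendar days to 26 December 2030 gives 2 January 2031, which is the last day of the cure period.
The date termination becomes effective: 5 calendar days after 2 January 2031 is 7 January 2031.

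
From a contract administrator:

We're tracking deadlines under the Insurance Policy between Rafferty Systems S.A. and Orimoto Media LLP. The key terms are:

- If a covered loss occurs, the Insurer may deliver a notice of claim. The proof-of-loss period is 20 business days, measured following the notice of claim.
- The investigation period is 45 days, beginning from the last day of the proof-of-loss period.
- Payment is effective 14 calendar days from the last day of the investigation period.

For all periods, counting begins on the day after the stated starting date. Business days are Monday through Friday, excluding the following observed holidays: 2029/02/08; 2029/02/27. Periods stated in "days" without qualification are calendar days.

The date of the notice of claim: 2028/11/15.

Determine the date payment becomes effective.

2029/02/10

From Wednesday, 2028/11/15, 20 business days (Nov 16, Nov 17, Nov 20, Nov 21, …, Dec 11, Dec 12, Dec 13, skipping weekends) brings us to Wednesday, 2028/12/13, which is the last day of the proof-of-loss period.
Adding 45 calendar days to 2028/12/13 gives 2029/01/27, which is the last day of the investigation period.
The date payment becomes effective: 2029/01/27 + 14 days = 2029/02/10.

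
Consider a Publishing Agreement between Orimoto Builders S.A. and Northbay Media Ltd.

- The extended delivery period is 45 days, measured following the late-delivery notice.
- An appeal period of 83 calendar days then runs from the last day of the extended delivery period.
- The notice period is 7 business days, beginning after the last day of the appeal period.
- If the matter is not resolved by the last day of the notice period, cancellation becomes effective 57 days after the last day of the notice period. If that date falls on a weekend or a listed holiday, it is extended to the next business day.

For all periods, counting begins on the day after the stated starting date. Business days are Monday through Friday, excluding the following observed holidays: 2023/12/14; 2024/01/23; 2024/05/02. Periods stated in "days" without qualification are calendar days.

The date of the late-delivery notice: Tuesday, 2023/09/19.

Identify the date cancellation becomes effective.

The last day of the extended delivery period: 45 calendar days after 2023/09/19 is 2023/11/03.
The last day of the appeal period: 2023/11/03 + 83 days = 2024/01/25.
From Thursday, 2024/01/25, 7 business days (Jan 26, Jan 29, Jan 30, Jan 31, Feb 1, Feb 2, Feb 5, skipping weekends) brings us to Monday, 2024/02/05, which is the last day of the notice period.
The date cancellation becomes effective: 57 calendar days after 2024/02/05 is 2024/04/02. 2024/04/02 is a Tuesday and is not a listed holiday, so no roll-forward applies.

2024/04/02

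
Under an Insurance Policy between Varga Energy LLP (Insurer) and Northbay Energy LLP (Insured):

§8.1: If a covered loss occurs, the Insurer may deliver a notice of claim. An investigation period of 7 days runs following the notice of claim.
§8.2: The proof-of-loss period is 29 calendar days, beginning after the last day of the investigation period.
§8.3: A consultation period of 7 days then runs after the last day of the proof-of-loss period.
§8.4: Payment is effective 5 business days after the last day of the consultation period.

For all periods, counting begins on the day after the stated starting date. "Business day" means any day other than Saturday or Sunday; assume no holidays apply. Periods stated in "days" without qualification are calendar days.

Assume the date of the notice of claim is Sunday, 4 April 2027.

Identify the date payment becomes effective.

24 May 2027

The last day of the investigation period: 4 April 2027 + 7 days = 11 April 2027.
The last day of the proof-of-loss period: 11 April 2027 + 29 days = 10 May 2027.
The last day of the consultation period: 7 calendar days after 10 May 2027 is 17 May 2027.
The date payment becomes effective: 5 business days after Monday, 17 May 2027, skipping weekends — May 18, May 19, May 20, May 21, May 24 — lands on Monday, 24 May 2027.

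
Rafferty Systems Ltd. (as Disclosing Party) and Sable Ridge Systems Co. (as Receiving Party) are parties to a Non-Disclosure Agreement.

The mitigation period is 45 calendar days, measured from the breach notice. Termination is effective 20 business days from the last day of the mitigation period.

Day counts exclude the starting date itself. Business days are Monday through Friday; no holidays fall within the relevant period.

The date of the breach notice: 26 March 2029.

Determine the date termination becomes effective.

The last day of the mitigation period: 26 March 2029 + 45 days = 10 May 2029.
The date termination becomes effective: 20 business days after Thursday, 10 May 2029, skipping weekends — May 11, May 14, May 15, May 16, …, Jun 5, Jun 6, Jun 7 — lands on Thursday, 7 June 2029.

7 June 2029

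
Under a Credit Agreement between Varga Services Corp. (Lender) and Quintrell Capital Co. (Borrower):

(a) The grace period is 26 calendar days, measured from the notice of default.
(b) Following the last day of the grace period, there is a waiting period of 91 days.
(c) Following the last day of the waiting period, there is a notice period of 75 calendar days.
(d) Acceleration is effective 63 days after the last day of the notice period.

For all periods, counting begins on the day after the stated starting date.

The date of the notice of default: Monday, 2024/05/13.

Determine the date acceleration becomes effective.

The last day of the grace period: 26 calendar days after 2024/05/13 is 2024/06/08.
The last day of the waiting period: 91 calendar days after 2024/06/08 is 2024/09/07.
The last day of the notice period: 75 calendar days after 2024/09/07 is 2024/11/21.
Adding 63 calendar days to 2024/11/21 gives 2025/01/23, which is the date acceleration becomes effective.

2025/01/23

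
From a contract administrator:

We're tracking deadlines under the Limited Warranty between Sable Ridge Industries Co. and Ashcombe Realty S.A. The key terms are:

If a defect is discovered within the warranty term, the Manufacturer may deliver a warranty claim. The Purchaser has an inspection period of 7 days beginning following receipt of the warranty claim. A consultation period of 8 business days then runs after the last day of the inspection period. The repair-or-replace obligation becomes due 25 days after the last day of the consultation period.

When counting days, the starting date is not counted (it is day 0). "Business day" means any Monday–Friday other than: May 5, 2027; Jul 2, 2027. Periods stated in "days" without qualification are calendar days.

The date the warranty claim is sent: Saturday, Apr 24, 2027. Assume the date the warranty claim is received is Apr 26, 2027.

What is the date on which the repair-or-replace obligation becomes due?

Jun 8, 2027

The last day of the inspection period: Apr 26, 2027 + 7 days = May 3, 2027.
The last day of the consultation period: counting 8 business days from Monday, May 3, 2027 (May 4, May 6, May 7, May 10, May 11, May 12, May 13, May 14, skipping weekends and the listed holiday on May 5) reaches Friday, May 14, 2027.
The date on which the repair-or-replace obligation becomes due: May 14, 2027 + 25 days = Jun 8, 2027.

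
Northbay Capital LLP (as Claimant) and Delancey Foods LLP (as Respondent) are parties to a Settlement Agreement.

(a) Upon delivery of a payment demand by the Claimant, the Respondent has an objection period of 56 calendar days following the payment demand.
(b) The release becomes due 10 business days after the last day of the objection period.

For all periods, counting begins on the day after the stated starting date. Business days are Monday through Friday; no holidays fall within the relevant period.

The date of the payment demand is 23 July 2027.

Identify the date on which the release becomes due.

The last day of the objection period: 23 July 2027 + 56 days = 17 September 2027.
The date on which the release becomes due: 10 business days after Friday, 17 September 2027, skipping weekends — Sep 20, Sep 21, Sep 22, Sep 23, Sep 24, Sep 27, Sep 28, Sep 29, Sep 30, Oct 1 — lands on Friday, 1 October 2027.

1 October 2027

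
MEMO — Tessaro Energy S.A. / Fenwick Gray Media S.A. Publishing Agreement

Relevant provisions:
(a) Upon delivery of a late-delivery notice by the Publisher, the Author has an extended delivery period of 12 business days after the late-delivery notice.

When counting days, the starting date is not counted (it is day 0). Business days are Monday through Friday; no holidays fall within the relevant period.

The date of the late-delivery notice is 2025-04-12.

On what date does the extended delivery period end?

The last day of the extended delivery period: counting 12 business days from Saturday, 2025-04-12 (Apr 14, Apr 15, Apr 16, Apr 17, …, Apr 25, Apr 28, Apr 29, skipping weekends) reaches Tuesday, 2025-04-29.

2025-04-29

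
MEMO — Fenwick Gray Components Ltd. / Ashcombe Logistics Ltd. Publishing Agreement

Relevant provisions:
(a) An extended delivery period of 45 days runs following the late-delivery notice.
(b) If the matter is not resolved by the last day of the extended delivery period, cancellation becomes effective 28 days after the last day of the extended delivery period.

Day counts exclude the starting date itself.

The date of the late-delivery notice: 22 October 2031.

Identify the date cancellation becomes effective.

3 January 2032

Adding 45 calendar days to 22 October 2031 gives 6 December 2031, which is the last day of the extended delivery period.
The date cancellation becomes effective: 28 calendar days after 6 December 2031 is 3 January 2032.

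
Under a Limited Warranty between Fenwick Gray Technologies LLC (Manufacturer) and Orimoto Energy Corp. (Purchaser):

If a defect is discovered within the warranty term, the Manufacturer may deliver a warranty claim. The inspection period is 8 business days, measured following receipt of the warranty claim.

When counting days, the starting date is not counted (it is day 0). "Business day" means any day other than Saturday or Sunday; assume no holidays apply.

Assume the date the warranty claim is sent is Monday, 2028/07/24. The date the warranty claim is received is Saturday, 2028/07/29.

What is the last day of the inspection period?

The last day of the inspection period: counting 8 business days from Saturday, 2028/07/29 (Jul 31, Aug 1, Aug 2, Aug 3, Aug 4, Aug 7, Aug 8, Aug 9, skipping weekends) reaches Wednesday, 2028/08/09.

2028/08/09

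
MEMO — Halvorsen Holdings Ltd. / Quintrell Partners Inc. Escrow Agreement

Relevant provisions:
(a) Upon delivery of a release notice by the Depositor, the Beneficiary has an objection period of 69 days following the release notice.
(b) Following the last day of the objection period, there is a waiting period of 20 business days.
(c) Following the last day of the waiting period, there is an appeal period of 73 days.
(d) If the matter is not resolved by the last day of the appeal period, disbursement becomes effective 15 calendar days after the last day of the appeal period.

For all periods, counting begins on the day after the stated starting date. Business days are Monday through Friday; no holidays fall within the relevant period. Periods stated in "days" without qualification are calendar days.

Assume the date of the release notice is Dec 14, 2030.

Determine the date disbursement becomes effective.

Jun 17, 2031

The last day of the objection period: 69 calendar days after Dec 14, 2030 is Feb 21, 2031.
The last day of the waiting period: 20 business days after Friday, Feb 21, 2031, skipping weekends — Feb 24, Feb 25, Feb 26, Feb 27, …, Mar 19, Mar 20, Mar 21 — lands on Friday, Mar 21, 2031.
The last day of the appeal period: Mar 21, 2031 + 73 days = Jun 2, 2031.
Adding 15 calendar days to Jun 2, 2031 gives Jun 17, 2031, which is the date disbursement becomes effective.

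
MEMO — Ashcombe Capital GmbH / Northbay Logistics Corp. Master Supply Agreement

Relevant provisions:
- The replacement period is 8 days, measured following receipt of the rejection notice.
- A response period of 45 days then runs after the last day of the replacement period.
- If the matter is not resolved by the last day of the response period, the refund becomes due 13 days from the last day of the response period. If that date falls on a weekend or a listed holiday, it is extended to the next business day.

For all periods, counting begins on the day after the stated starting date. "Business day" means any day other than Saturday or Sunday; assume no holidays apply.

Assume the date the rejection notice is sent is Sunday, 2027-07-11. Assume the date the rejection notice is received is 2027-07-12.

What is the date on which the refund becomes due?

2027-09-16

The last day of the replacement period: 2027-07-12 + 8 days = 2027-07-20.
The last day of the response period: 45 calendar days after 2027-07-20 is 2027-09-03.
The date on which the refund becomes due: 13 calendar days after 2027-09-03 is 2027-09-16. 2027-09-16 is a Thursday, so no roll-forward applies.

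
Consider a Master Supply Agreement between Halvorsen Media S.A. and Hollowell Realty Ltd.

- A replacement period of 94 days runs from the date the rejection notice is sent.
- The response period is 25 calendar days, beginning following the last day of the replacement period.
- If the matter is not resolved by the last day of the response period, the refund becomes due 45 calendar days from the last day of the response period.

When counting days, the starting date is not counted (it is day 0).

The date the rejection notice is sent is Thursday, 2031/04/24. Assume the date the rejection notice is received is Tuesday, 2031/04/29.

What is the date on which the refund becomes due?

The last day of the replacement period: 94 calendar days after 2031/04/24 is 2031/07/27.
The last day of the response period: 2031/07/27 + 25 days = 2031/08/21.
The date on which the refund becomes due: 2031/08/21 + 45 days = 2031/10/05.

2031/10/05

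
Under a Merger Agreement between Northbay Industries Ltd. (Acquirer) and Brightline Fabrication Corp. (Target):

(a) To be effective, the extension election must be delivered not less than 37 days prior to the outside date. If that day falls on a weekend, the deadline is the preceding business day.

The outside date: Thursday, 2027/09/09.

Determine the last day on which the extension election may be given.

2027/09/09 minus 37 days is 2027/08/03. That is a Tuesday, so no adjustment is needed.

2027/08/03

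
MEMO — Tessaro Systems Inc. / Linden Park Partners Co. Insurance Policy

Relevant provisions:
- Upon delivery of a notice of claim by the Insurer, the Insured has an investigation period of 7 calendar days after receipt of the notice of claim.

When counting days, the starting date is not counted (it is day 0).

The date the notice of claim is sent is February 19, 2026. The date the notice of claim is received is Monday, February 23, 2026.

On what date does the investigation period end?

The last day of the investigation period: February 23, 2026 + 7 days = March 2, 2026.

March 2, 2026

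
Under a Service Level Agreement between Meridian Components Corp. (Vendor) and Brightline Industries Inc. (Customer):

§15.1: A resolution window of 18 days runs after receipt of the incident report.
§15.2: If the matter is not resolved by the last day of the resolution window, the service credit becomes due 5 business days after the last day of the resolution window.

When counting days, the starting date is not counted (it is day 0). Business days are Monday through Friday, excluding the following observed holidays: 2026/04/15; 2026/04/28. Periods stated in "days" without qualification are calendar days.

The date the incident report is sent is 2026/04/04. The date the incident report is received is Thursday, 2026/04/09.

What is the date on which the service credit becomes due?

The last day of the resolution window: 2026/04/09 + 18 days = 2026/04/27.
The date on which the service credit becomes due: counting 5 business days from Monday, 2026/04/27 (Apr 29, Apr 30, May 1, May 4, May 5, skipping weekends and the listed holiday on Apr 28) reaches Tuesday, 2026/05/05.

2026/05/05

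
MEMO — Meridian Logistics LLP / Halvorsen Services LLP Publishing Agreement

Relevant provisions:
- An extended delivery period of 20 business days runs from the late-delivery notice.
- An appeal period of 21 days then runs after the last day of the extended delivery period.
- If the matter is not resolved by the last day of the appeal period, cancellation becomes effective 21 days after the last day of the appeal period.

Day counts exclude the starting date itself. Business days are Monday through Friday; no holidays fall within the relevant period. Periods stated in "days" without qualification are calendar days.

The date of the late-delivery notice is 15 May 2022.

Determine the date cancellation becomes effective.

22 July 2022

The last day of the extended delivery period: counting 20 business days from Sunday, 15 May 2022 (May 16, May 17, May 18, May 19, …, Jun 8, Jun 9, Jun 10, skipping weekends) reaches Friday, 10 June 2022.
The last day of the appeal period: 21 calendar days after 10 June 2022 is 1 July 2022.
The date cancellation becomes effective: 21 calendar days after 1 July 2022 is 22 July 2022.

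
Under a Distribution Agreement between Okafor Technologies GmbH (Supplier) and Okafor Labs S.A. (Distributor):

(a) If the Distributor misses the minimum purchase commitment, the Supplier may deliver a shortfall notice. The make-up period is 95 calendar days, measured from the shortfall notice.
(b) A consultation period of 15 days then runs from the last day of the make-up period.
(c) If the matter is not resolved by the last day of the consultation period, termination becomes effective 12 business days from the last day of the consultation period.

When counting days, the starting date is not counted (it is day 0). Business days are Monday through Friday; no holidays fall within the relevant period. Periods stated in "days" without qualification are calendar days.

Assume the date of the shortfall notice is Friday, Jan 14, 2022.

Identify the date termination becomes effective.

The last day of the make-up period: Jan 14, 2022 + 95 days = Apr 19, 2022.
The last day of the consultation period: Apr 19, 2022 + 15 days = May 4, 2022.
The date termination becomes effective: 12 business days after Wednesday, May 4, 2022, skipping weekends — May 5, May 6, May 9, May 10, …, May 18, May 19, May 20 — lands on Friday, May 20, 2022.

May 20, 2022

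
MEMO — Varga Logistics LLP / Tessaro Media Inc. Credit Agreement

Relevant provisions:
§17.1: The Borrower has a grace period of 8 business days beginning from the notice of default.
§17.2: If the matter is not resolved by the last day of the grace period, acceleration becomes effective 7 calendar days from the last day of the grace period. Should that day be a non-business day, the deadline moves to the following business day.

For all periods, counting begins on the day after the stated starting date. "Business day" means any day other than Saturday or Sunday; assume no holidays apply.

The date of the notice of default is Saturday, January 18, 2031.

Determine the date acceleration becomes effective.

February 5, 2031

From Saturday, January 18, 2031, 8 business days (Jan 20, Jan 21, Jan 22, Jan 23, Jan 24, Jan 27, Jan 28, Jan 29, skipping weekends) brings us to Wednesday, January 29, 2031, which is the last day of the grace period.
The date acceleration becomes effective: January 29, 2031 + 7 days = February 5, 2031. February 5, 2031 is a Wednesday, so no roll-forward applies.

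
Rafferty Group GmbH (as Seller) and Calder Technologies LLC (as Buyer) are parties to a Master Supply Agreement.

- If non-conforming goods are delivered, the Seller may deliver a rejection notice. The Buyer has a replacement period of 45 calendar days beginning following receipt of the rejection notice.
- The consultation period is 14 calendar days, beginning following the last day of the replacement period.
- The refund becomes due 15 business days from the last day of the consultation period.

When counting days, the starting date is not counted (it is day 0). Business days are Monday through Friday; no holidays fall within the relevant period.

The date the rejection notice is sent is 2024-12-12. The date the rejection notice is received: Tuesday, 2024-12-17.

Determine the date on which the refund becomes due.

2025-03-07

The last day of the replacement period: 2024-12-17 + 45 days = 2025-01-31.
The last day of the consultation period: 2025-01-31 + 14 days = 2025-02-14.
The date on which the refund becomes due: 15 business days after Friday, 2025-02-14, skipping weekends — Feb 17, Feb 18, Feb 19, Feb 20, …, Mar 5, Mar 6, Mar 7 — lands on Friday, 2025-03-07.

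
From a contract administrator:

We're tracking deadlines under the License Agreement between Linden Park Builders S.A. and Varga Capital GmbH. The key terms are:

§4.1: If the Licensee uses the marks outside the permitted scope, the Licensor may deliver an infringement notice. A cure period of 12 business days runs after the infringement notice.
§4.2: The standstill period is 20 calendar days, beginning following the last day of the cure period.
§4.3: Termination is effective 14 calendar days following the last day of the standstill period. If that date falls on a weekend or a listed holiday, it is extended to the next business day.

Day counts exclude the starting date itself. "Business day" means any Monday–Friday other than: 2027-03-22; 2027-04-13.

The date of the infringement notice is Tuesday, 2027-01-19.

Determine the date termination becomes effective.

2027-03-10

The last day of the cure period: 12 business days after Tuesday, 2027-01-19, skipping weekends — Jan 20, Jan 21, Jan 22, Jan 25, …, Feb 2, Feb 3, Feb 4 — lands on Thursday, 2027-02-04.
The last day of the standstill period: 20 calendar days after 2027-02-04 is 2027-02-24.
The date termination becomes effective: 14 calendar days after 2027-02-24 is 2027-03-10. 2027-03-10 is a Wednesday and is not a listed holiday, so no roll-forward applies.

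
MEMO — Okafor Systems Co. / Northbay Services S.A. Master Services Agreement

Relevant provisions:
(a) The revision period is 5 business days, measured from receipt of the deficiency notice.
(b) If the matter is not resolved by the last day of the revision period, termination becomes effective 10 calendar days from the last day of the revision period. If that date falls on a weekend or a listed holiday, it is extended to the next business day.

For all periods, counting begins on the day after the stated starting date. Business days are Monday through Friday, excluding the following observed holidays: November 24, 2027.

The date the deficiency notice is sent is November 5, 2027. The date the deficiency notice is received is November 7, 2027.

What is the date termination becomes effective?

November 22, 2027

The last day of the revision period: 5 business days after Sunday, November 7, 2027, skipping weekends — Nov 8, Nov 9, Nov 10, Nov 11, Nov 12 — lands on Friday, November 12, 2027.
The date termination becomes effective: November 12, 2027 + 10 days = November 22, 2027. November 22, 2027 is a Monday and is not a listed holiday, so no roll-forward applies.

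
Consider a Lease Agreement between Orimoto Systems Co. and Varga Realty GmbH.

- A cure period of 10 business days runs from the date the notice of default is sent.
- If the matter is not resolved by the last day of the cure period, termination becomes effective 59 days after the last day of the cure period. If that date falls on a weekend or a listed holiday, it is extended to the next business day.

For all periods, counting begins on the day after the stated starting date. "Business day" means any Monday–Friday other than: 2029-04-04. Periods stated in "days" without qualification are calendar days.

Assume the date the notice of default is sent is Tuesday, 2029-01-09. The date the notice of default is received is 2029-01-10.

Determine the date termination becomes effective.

The last day of the cure period: counting 10 business days from Tuesday, 2029-01-09 (Jan 10, Jan 11, Jan 12, Jan 15, Jan 16, Jan 17, Jan 18, Jan 19, Jan 22, Jan 23, skipping weekends) reaches Tuesday, 2029-01-23.
Adding 59 calendar days to 2029-01-23 gives 2029-03-23, which is the date termination becomes effective. 2029-03-23 is a Friday and is not a listed holiday, so no roll-forward applies.

2029-03-23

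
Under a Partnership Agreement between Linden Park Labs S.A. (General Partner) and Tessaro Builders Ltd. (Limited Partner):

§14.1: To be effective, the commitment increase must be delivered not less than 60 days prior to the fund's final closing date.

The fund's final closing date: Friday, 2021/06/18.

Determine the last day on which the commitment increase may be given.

2021/04/19

Counting back 60 calendar days from 2021/06/18 gives 2021/04/19.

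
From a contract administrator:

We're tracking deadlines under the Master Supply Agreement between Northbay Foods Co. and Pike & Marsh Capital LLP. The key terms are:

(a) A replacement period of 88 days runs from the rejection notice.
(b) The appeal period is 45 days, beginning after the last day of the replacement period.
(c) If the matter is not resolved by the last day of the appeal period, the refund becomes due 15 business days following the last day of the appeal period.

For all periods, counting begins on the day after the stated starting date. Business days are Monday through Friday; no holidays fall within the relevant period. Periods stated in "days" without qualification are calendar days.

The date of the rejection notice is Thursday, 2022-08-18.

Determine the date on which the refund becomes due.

2023-01-19

The last day of the replacement period: 88 calendar days after 2022-08-18 is 2022-11-14.
The last day of the appeal period: 45 calendar days after 2022-11-14 is 2022-12-29.
The date on which the refund becomes due: 15 business days after Thursday, 2022-12-29, skipping weekends — Dec 30, Jan 2, Jan 3, Jan 4, …, Jan 17, Jan 18, Jan 19 — lands on Thursday, 2023-01-19.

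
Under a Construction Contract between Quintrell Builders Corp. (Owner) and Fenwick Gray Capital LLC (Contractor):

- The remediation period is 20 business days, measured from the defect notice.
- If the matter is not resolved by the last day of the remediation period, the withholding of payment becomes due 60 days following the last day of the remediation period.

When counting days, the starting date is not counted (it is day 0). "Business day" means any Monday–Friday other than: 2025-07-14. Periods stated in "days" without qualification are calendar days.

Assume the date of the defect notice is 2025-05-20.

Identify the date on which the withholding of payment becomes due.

The last day of the remediation period: counting 20 business days from Tuesday, 2025-05-20 (May 21, May 22, May 23, May 26, …, Jun 13, Jun 16, Jun 17, skipping weekends) reaches Tuesday, 2025-06-17.
The date on which the withholding of payment becomes due: 2025-06-17 + 60 days = 2025-08-16.

2025-08-16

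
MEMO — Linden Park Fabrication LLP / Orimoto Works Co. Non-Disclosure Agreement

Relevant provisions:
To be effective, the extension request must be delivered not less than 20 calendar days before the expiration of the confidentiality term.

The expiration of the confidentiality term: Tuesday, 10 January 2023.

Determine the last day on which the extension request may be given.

21 December 2022

Counting back 20 calendar days from 10 January 2023 gives 21 December 2022.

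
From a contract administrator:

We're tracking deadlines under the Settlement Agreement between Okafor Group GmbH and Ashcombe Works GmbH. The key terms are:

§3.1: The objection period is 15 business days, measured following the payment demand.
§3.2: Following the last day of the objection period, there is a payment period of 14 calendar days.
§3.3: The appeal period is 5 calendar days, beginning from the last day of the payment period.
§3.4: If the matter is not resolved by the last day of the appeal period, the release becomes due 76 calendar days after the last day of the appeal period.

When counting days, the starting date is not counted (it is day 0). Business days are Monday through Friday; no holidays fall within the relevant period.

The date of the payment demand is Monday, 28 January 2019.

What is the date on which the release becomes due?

The last day of the objection period: 15 business days after Monday, 28 January 2019, skipping weekends — Jan 29, Jan 30, Jan 31, Feb 1, …, Feb 14, Feb 15, Feb 18 — lands on Monday, 18 February 2019.
The last day of the payment period: 14 calendar days after 18 February 2019 is 4 March 2019.
The last day of the appeal period: 4 March 2019 + 5 days = 9 March 2019.
Adding 76 calendar days to 9 March 2019 gives 24 May 2019, which is the date on which the release becomes due.

24 May 2019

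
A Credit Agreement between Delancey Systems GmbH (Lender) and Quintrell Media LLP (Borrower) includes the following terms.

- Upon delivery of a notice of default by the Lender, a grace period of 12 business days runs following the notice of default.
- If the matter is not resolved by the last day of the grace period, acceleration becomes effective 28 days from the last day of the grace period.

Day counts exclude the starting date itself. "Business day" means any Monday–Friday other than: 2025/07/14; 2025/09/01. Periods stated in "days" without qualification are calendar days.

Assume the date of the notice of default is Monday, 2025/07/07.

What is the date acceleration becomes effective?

From Monday, 2025/07/07, 12 business days (Jul 8, Jul 9, Jul 10, Jul 11, …, Jul 22, Jul 23, Jul 24, skipping weekends and the listed holiday on Jul 14) brings us to Thursday, 2025/07/24, which is the last day of the grace period.
The date acceleration becomes effective: 28 calendar days after 2025/07/24 is 2025/08/21.

2025/08/21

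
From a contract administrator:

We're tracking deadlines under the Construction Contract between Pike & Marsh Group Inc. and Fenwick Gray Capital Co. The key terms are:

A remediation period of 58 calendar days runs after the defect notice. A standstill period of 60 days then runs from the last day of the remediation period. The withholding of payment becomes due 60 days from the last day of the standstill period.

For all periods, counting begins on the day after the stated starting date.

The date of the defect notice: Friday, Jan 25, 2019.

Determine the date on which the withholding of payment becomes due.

The last day of the remediation period: Jan 25, 2019 + 58 days = Mar 24, 2019.
The last day of the standstill period: 60 calendar days after Mar 24, 2019 is May 23, 2019.
The date on which the withholding of payment becomes due: 60 calendar days after May 23, 2019 is Jul 22, 2019.

Jul 22, 2019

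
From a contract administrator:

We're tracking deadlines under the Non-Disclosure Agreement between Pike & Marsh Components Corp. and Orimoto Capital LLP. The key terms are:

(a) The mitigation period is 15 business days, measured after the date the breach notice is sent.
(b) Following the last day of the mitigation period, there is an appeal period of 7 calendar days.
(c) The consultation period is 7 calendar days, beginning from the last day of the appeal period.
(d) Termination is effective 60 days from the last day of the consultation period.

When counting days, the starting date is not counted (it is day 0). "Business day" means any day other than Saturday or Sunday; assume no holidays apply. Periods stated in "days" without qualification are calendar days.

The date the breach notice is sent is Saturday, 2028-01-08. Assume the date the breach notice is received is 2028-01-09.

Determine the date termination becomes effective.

2028-04-11

From Saturday, 2028-01-08, 15 business days (Jan 10, Jan 11, Jan 12, Jan 13, …, Jan 26, Jan 27, Jan 28, skipping weekends) brings us to Friday, 2028-01-28, which is the last day of the mitigation period.
The last day of the appeal period: 2028-01-28 + 7 days = 2028-02-04.
Adding 7 calendar days to 2028-02-04 gives 2028-02-11, which is the last day of the consultation period.
Adding 60 calendar days to 2028-02-11 gives 2028-04-11, which is the date termination becomes effective.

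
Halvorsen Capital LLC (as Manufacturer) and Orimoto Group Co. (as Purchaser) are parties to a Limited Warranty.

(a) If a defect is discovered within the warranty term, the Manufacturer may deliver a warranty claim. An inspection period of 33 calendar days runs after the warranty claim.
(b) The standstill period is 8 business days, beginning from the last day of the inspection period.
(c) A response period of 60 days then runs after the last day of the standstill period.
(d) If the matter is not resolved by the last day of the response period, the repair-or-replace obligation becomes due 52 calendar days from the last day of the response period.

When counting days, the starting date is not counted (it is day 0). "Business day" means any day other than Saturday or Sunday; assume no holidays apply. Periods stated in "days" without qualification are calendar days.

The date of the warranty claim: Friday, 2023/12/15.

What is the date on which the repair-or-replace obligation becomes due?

The last day of the inspection period: 2023/12/15 + 33 days = 2024/01/17.
The last day of the standstill period: 8 business days after Wednesday, 2024/01/17, skipping weekends — Jan 18, Jan 19, Jan 22, Jan 23, Jan 24, Jan 25, Jan 26, Jan 29 — lands on Monday, 2024/01/29.
Adding 60 calendar days to 2024/01/29 gives 2024/03/29, which is the last day of the response period.
The date on which the repair-or-replace obligation becomes due: 52 calendar days after 2024/03/29 is 2024/05/20.

2024/05/20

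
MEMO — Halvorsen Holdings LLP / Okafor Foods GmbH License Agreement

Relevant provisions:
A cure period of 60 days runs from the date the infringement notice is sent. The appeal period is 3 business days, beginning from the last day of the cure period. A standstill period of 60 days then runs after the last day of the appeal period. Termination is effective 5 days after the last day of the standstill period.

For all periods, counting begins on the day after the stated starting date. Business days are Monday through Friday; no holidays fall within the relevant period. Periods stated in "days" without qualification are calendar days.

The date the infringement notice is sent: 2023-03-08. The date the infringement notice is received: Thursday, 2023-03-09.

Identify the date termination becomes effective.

2023-07-14

The last day of the cure period: 60 calendar days after 2023-03-08 is 2023-05-07.
The last day of the appeal period: 3 business days after Sunday, 2023-05-07, skipping weekends — May 8, May 9, May 10 — lands on Wednesday, 2023-05-10.
The last day of the standstill period: 2023-05-10 + 60 days = 2023-07-09.
The date termination becomes effective: 5 calendar days after 2023-07-09 is 2023-07-14.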